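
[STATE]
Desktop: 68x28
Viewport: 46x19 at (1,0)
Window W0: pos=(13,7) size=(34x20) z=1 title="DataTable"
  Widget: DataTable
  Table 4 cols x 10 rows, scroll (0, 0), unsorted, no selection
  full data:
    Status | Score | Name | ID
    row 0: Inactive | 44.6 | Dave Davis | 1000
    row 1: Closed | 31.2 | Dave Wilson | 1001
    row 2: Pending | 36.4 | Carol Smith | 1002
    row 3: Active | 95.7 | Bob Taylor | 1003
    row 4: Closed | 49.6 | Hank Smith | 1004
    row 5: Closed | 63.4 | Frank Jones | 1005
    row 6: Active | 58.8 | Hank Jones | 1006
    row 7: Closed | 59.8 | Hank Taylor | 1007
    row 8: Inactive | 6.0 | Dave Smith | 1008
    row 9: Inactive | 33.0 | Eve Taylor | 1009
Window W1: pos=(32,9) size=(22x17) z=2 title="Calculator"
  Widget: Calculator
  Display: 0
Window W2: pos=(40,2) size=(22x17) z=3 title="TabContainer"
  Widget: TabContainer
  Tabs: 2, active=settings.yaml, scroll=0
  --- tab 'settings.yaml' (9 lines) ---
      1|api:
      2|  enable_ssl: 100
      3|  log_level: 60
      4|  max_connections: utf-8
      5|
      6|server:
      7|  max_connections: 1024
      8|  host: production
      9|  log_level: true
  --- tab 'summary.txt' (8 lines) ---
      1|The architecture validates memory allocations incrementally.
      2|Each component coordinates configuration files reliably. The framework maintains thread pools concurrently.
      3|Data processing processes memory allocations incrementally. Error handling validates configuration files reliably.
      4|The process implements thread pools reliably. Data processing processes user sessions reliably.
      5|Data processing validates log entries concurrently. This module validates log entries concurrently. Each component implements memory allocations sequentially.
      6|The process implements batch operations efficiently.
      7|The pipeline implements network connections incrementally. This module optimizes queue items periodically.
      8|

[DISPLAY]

                                              
                                              
                                       ┏━━━━━━
                                       ┃ TabCo
                                       ┠──────
                                       ┃[setti
                                       ┃──────
            ┏━━━━━━━━━━━━━━━━━━━━━━━━━━┃api:  
            ┃ DataTable                ┃  enab
            ┠──────────────────┏━━━━━━━┃  log_
            ┃Status  │Score│Nam┃ Calcul┃  max_
            ┃────────┼─────┼───┠───────┃      
            ┃Inactive│44.6 │Dav┃       ┃server
            ┃Closed  │31.2 │Dav┃┌───┬──┃  max_
            ┃Pending │36.4 │Car┃│ 7 │ 8┃  host
            ┃Active  │95.7 │Bob┃├───┼──┃  log_
            ┃Closed  │49.6 │Han┃│ 4 │ 5┃      
            ┃Closed  │63.4 │Fra┃├───┼──┃      
            ┃Active  │58.8 │Han┃│ 1 │ 2┗━━━━━━


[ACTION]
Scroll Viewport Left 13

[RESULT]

                                              
                                              
                                        ┏━━━━━
                                        ┃ TabC
                                        ┠─────
                                        ┃[sett
                                        ┃─────
             ┏━━━━━━━━━━━━━━━━━━━━━━━━━━┃api: 
             ┃ DataTable                ┃  ena
             ┠──────────────────┏━━━━━━━┃  log
             ┃Status  │Score│Nam┃ Calcul┃  max
             ┃────────┼─────┼───┠───────┃     
             ┃Inactive│44.6 │Dav┃       ┃serve
             ┃Closed  │31.2 │Dav┃┌───┬──┃  max
             ┃Pending │36.4 │Car┃│ 7 │ 8┃  hos
             ┃Active  │95.7 │Bob┃├───┼──┃  log
             ┃Closed  │49.6 │Han┃│ 4 │ 5┃     
             ┃Closed  │63.4 │Fra┃├───┼──┃     
             ┃Active  │58.8 │Han┃│ 1 │ 2┗━━━━━


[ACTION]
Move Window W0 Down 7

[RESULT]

                                              
                                              
                                        ┏━━━━━
                                        ┃ TabC
                                        ┠─────
                                        ┃[sett
                                        ┃─────
                                        ┃api: 
             ┏━━━━━━━━━━━━━━━━━━━━━━━━━━┃  ena
             ┃ DataTable        ┏━━━━━━━┃  log
             ┠──────────────────┃ Calcul┃  max
             ┃Status  │Score│Nam┠───────┃     
             ┃────────┼─────┼───┃       ┃serve
             ┃Inactive│44.6 │Dav┃┌───┬──┃  max
             ┃Closed  │31.2 │Dav┃│ 7 │ 8┃  hos
             ┃Pending │36.4 │Car┃├───┼──┃  log
             ┃Active  │95.7 │Bob┃│ 4 │ 5┃     
             ┃Closed  │49.6 │Han┃├───┼──┃     
             ┃Closed  │63.4 │Fra┃│ 1 │ 2┗━━━━━


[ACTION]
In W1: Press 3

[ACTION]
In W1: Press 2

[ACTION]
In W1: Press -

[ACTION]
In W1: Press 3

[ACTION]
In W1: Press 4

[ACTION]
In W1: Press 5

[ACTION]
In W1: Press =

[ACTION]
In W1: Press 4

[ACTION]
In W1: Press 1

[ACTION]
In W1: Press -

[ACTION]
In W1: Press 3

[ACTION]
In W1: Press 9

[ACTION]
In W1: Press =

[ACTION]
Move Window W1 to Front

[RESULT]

                                              
                                              
                                        ┏━━━━━
                                        ┃ TabC
                                        ┠─────
                                        ┃[sett
                                        ┃─────
                                        ┃api: 
             ┏━━━━━━━━━━━━━━━━━━━━━━━━━━┃  ena
             ┃ DataTable        ┏━━━━━━━━━━━━━
             ┠──────────────────┃ Calculator  
             ┃Status  │Score│Nam┠─────────────
             ┃────────┼─────┼───┃             
             ┃Inactive│44.6 │Dav┃┌───┬───┬───┬
             ┃Closed  │31.2 │Dav┃│ 7 │ 8 │ 9 │
             ┃Pending │36.4 │Car┃├───┼───┼───┼
             ┃Active  │95.7 │Bob┃│ 4 │ 5 │ 6 │
             ┃Closed  │49.6 │Han┃├───┼───┼───┼
             ┃Closed  │63.4 │Fra┃│ 1 │ 2 │ 3 │


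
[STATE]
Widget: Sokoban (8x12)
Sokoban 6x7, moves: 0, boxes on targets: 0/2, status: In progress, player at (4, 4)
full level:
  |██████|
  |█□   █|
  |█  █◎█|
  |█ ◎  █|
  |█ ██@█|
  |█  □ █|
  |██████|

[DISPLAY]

██████  
█□   █  
█  █◎█  
█ ◎  █  
█ ██@█  
█  □ █  
██████  
Moves: 0
        
        
        
        


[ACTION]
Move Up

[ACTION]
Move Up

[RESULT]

██████  
█□   █  
█  █+█  
█ ◎  █  
█ ██ █  
█  □ █  
██████  
Moves: 2
        
        
        
        


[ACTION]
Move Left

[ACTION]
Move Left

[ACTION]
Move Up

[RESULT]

██████  
█□  @█  
█  █◎█  
█ ◎  █  
█ ██ █  
█  □ █  
██████  
Moves: 3
        
        
        
        


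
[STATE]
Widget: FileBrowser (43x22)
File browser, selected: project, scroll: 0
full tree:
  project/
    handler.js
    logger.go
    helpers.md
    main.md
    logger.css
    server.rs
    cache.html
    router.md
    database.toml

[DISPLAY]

> [-] project/                             
    handler.js                             
    logger.go                              
    helpers.md                             
    main.md                                
    logger.css                             
    server.rs                              
    cache.html                             
    router.md                              
    database.toml                          
                                           
                                           
                                           
                                           
                                           
                                           
                                           
                                           
                                           
                                           
                                           
                                           


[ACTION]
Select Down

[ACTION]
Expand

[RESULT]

  [-] project/                             
  > handler.js                             
    logger.go                              
    helpers.md                             
    main.md                                
    logger.css                             
    server.rs                              
    cache.html                             
    router.md                              
    database.toml                          
                                           
                                           
                                           
                                           
                                           
                                           
                                           
                                           
                                           
                                           
                                           
                                           


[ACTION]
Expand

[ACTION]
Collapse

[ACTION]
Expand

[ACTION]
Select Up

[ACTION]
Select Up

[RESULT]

> [-] project/                             
    handler.js                             
    logger.go                              
    helpers.md                             
    main.md                                
    logger.css                             
    server.rs                              
    cache.html                             
    router.md                              
    database.toml                          
                                           
                                           
                                           
                                           
                                           
                                           
                                           
                                           
                                           
                                           
                                           
                                           


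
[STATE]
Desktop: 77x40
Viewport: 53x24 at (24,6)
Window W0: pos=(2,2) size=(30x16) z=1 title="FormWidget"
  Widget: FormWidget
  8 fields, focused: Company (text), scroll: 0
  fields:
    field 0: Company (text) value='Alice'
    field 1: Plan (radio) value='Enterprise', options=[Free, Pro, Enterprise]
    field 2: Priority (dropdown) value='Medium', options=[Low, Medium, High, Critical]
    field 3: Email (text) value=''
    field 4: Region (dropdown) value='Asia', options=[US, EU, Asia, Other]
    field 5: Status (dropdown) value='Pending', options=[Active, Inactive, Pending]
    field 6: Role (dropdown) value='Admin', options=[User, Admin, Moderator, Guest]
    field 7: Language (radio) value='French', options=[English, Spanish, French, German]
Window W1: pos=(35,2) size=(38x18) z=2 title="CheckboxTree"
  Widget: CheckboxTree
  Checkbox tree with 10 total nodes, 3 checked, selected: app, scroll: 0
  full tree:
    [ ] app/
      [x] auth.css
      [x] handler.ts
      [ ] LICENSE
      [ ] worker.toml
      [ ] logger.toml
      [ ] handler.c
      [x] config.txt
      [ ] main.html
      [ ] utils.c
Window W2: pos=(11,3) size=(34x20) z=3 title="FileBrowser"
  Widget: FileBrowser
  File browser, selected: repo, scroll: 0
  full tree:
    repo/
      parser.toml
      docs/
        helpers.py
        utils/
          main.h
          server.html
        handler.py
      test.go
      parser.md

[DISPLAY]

                    ┃th.css                     ┃    
oml                 ┃ndler.ts                   ┃    
/                   ┃CENSE                      ┃    
                    ┃rker.toml                  ┃    
d                   ┃gger.toml                  ┃    
                    ┃ndler.c                    ┃    
                    ┃nfig.txt                   ┃    
                    ┃in.html                    ┃    
                    ┃ils.c                      ┃    
                    ┃                           ┃    
                    ┃                           ┃    
                    ┃                           ┃    
                    ┃                           ┃    
                    ┃━━━━━━━━━━━━━━━━━━━━━━━━━━━┛    
                    ┃                                
                    ┃                                
━━━━━━━━━━━━━━━━━━━━┛                                
                                                     
                                                     
                                                     
                                                     
                                                     
                                                     
                                                     


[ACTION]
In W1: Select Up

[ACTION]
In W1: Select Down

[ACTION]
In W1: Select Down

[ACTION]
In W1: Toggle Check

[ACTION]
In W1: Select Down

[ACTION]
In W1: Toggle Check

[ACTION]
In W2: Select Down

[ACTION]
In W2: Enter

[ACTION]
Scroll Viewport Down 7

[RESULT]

                    ┃in.html                    ┃    
                    ┃ils.c                      ┃    
                    ┃                           ┃    
                    ┃                           ┃    
                    ┃                           ┃    
                    ┃                           ┃    
                    ┃━━━━━━━━━━━━━━━━━━━━━━━━━━━┛    
                    ┃                                
                    ┃                                
━━━━━━━━━━━━━━━━━━━━┛                                
                                                     
                                                     
                                                     
                                                     
                                                     
                                                     
                                                     
                                                     
                                                     
                                                     
                                                     
                                                     
                                                     
                                                     


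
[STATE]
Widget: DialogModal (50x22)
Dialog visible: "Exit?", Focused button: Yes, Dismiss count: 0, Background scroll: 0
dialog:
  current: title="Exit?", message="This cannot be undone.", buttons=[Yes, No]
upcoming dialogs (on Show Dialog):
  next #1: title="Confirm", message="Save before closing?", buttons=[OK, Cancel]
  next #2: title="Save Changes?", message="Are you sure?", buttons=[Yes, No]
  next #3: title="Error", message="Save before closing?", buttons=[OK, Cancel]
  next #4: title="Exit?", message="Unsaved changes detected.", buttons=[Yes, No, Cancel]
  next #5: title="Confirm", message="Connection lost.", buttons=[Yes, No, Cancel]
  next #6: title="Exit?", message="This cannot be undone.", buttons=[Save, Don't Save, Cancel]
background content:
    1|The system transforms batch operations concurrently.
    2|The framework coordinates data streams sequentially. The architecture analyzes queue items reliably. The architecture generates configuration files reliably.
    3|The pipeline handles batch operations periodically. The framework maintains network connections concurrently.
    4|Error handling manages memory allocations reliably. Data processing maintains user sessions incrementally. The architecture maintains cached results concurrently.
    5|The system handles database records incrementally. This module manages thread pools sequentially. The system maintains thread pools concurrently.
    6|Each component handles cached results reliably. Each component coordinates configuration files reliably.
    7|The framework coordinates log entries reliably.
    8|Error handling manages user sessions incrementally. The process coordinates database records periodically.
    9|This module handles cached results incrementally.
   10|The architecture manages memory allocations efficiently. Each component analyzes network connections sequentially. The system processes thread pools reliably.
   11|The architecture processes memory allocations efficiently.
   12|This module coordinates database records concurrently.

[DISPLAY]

The system transforms batch operations concurrentl
The framework coordinates data streams sequentiall
The pipeline handles batch operations periodically
Error handling manages memory allocations reliably
The system handles database records incrementally.
Each component handles cached results reliably. Ea
The framework coordinates log entries reliably.   
Error handling manages user sessions incrementally
This module ┌────────────────────────┐rementally. 
The architec│         Exit?          │tions effici
The architec│ This cannot be undone. │cations effi
This module │       [Yes]  No        │ds concurren
            └────────────────────────┘            
                                                  
                                                  
                                                  
                                                  
                                                  
                                                  
                                                  
                                                  
                                                  


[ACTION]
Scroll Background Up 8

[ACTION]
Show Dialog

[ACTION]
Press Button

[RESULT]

The system transforms batch operations concurrentl
The framework coordinates data streams sequentiall
The pipeline handles batch operations periodically
Error handling manages memory allocations reliably
The system handles database records incrementally.
Each component handles cached results reliably. Ea
The framework coordinates log entries reliably.   
Error handling manages user sessions incrementally
This module handles cached results incrementally. 
The architecture manages memory allocations effici
The architecture processes memory allocations effi
This module coordinates database records concurren
                                                  
                                                  
                                                  
                                                  
                                                  
                                                  
                                                  
                                                  
                                                  
                                                  


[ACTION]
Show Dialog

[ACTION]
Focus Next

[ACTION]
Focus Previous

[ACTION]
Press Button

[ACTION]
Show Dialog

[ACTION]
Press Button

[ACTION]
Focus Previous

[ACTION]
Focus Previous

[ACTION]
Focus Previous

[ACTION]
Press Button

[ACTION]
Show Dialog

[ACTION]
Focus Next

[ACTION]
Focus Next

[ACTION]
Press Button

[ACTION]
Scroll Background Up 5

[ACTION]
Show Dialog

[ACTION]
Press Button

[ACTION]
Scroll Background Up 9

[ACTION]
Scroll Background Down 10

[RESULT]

The architecture processes memory allocations effi
This module coordinates database records concurren
                                                  
                                                  
                                                  
                                                  
                                                  
                                                  
                                                  
                                                  
                                                  
                                                  
                                                  
                                                  
                                                  
                                                  
                                                  
                                                  
                                                  
                                                  
                                                  
                                                  


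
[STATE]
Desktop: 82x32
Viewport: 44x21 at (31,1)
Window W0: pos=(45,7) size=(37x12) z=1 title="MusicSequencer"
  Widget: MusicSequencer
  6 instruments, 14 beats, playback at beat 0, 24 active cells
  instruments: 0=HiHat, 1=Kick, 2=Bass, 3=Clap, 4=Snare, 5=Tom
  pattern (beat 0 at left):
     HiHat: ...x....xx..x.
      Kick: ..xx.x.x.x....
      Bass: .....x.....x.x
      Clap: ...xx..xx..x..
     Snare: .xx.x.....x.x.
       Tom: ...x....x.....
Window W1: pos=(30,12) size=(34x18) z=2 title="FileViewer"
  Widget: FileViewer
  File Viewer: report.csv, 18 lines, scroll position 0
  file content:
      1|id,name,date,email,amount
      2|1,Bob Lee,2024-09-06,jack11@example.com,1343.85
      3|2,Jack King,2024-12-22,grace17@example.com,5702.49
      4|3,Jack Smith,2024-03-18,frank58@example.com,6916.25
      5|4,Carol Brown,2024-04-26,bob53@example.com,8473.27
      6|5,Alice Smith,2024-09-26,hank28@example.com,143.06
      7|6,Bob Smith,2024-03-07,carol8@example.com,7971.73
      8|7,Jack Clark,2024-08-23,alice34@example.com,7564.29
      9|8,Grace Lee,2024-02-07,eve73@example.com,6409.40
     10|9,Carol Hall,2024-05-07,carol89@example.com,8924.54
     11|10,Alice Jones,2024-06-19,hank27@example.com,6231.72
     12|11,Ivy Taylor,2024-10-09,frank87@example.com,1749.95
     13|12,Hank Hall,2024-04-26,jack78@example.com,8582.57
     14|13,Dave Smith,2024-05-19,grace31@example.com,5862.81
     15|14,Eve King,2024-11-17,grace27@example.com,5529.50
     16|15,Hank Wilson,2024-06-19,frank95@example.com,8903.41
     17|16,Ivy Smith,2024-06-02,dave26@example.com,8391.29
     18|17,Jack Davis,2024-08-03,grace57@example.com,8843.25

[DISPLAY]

                                            
                                            
                                            
                                            
                                            
                                            
              ┏━━━━━━━━━━━━━━━━━━━━━━━━━━━━━
              ┃ MusicSequencer              
              ┠─────────────────────────────
              ┃      ▼1234567890123         
              ┃ HiHat···█····██··█·         
━━━━━━━━━━━━━━━━━━━━━━━━━━━━━━━━┓··         
 FileViewer                     ┃·█         
────────────────────────────────┨··         
id,name,date,email,amount      ▲┃█·         
1,Bob Lee,2024-09-06,jack11@exa█┃··         
2,Jack King,2024-12-22,grace17@░┃           
3,Jack Smith,2024-03-18,frank58░┃━━━━━━━━━━━
4,Carol Brown,2024-04-26,bob53@░┃           
5,Alice Smith,2024-09-26,hank28░┃           
6,Bob Smith,2024-03-07,carol8@e░┃           


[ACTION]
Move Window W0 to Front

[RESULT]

                                            
                                            
                                            
                                            
                                            
                                            
              ┏━━━━━━━━━━━━━━━━━━━━━━━━━━━━━
              ┃ MusicSequencer              
              ┠─────────────────────────────
              ┃      ▼1234567890123         
              ┃ HiHat···█····██··█·         
━━━━━━━━━━━━━━┃  Kick··██·█·█·█····         
 FileViewer   ┃  Bass·····█·····█·█         
──────────────┃  Clap···██··██··█··         
id,name,date,e┃ Snare·██·█·····█·█·         
1,Bob Lee,2024┃   Tom···█····█·····         
2,Jack King,20┃                             
3,Jack Smith,2┗━━━━━━━━━━━━━━━━━━━━━━━━━━━━━
4,Carol Brown,2024-04-26,bob53@░┃           
5,Alice Smith,2024-09-26,hank28░┃           
6,Bob Smith,2024-03-07,carol8@e░┃           


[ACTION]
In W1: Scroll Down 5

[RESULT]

                                            
                                            
                                            
                                            
                                            
                                            
              ┏━━━━━━━━━━━━━━━━━━━━━━━━━━━━━
              ┃ MusicSequencer              
              ┠─────────────────────────────
              ┃      ▼1234567890123         
              ┃ HiHat···█····██··█·         
━━━━━━━━━━━━━━┃  Kick··██·█·█·█····         
 FileViewer   ┃  Bass·····█·····█·█         
──────────────┃  Clap···██··██··█··         
4,Carol Brown,┃ Snare·██·█·····█·█·         
5,Alice Smith,┃   Tom···█····█·····         
6,Bob Smith,20┃                             
7,Jack Clark,2┗━━━━━━━━━━━━━━━━━━━━━━━━━━━━━
8,Grace Lee,2024-02-07,eve73@ex░┃           
9,Carol Hall,2024-05-07,carol89░┃           
10,Alice Jones,2024-06-19,hank2░┃           


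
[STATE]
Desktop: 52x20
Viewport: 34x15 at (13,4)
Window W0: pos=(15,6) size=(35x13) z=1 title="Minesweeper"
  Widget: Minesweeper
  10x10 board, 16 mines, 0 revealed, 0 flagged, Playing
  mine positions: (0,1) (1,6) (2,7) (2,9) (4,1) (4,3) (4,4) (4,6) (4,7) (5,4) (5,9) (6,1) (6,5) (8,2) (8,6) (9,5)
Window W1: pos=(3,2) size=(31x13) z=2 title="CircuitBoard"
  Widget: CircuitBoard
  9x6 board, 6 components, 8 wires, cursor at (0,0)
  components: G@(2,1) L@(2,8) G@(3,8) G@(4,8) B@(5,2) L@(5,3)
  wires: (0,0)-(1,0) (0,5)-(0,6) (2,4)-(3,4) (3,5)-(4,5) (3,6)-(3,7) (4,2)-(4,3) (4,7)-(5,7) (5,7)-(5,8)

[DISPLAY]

────────────────────┨             
3 4 5 6 7 8         ┃             
               · ─ ·┃━━━━━━━━━━━━━
                    ┃             
                    ┃─────────────
                    ┃             
           ·        ┃             
           │        ┃             
           ·   ·   ·┃             
               │    ┃             
━━━━━━━━━━━━━━━━━━━━┛             
  ┃■■■■■■■■■■                     
  ┃■■■■■■■■■■                     
  ┃■■■■■■■■■■                     
  ┗━━━━━━━━━━━━━━━━━━━━━━━━━━━━━━━


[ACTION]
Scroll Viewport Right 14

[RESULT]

───────────────┨                  
 6 7 8         ┃                  
          · ─ ·┃━━━━━━━━━━━━━━━┓  
               ┃               ┃  
               ┃───────────────┨  
               ┃               ┃  
      ·        ┃               ┃  
      │        ┃               ┃  
      ·   ·   ·┃               ┃  
          │    ┃               ┃  
━━━━━━━━━━━━━━━┛               ┃  
■■■■■■■■                       ┃  
■■■■■■■■                       ┃  
■■■■■■■■                       ┃  
━━━━━━━━━━━━━━━━━━━━━━━━━━━━━━━┛  


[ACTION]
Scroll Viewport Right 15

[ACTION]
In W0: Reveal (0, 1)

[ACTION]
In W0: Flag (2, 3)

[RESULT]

───────────────┨                  
 6 7 8         ┃                  
          · ─ ·┃━━━━━━━━━━━━━━━┓  
               ┃               ┃  
               ┃───────────────┨  
               ┃               ┃  
      ·        ┃               ┃  
      │        ┃               ┃  
      ·   ·   ·┃               ┃  
          │    ┃               ┃  
━━━━━━━━━━━━━━━┛               ┃  
■■■✹■■■■                       ┃  
■■■■■■■■                       ┃  
✹■■■✹■■■                       ┃  
━━━━━━━━━━━━━━━━━━━━━━━━━━━━━━━┛  


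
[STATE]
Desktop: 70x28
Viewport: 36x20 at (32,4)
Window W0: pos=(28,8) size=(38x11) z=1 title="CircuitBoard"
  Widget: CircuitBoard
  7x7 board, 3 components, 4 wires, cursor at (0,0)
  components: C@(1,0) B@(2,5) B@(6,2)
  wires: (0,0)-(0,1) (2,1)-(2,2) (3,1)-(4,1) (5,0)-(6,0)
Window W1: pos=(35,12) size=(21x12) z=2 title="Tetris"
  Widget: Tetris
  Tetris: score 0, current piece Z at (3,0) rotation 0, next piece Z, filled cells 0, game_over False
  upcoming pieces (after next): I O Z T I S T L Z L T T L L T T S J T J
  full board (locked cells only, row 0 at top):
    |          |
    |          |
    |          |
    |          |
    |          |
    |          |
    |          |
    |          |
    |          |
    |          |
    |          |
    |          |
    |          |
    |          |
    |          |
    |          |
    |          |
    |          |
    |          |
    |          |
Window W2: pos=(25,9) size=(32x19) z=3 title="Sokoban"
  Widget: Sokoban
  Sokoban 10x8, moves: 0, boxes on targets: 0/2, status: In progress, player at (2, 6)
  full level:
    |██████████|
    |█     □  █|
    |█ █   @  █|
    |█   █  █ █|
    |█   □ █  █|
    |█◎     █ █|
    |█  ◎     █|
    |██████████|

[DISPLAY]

                                    
                                    
                                    
                                    
━━━━━━━━━━━━━━━━━━━━━━━━━━━━━━━━━┓  
━━━━━━━━━━━━━━━━━━━━━━━━┓        ┃  
an                      ┃────────┨  
────────────────────────┨        ┃  
████                    ┃        ┃  
□  █                    ┃        ┃  
@  █                    ┃        ┃  
 █ █                    ┃        ┃  
█  █                    ┃        ┃  
 █ █                    ┃        ┃  
   █                    ┃━━━━━━━━┛  
████                    ┃           
 0  0/2                 ┃           
                        ┃           
                        ┃           
                        ┃           


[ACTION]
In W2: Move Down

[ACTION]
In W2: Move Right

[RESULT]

                                    
                                    
                                    
                                    
━━━━━━━━━━━━━━━━━━━━━━━━━━━━━━━━━┓  
━━━━━━━━━━━━━━━━━━━━━━━━┓        ┃  
an                      ┃────────┨  
────────────────────────┨        ┃  
████                    ┃        ┃  
□  █                    ┃        ┃  
   █                    ┃        ┃  
@█ █                    ┃        ┃  
█  █                    ┃        ┃  
 █ █                    ┃        ┃  
   █                    ┃━━━━━━━━┛  
████                    ┃           
 1  0/2                 ┃           
                        ┃           
                        ┃           
                        ┃           


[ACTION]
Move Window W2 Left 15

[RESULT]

                                    
                                    
                                    
                                    
━━━━━━━━━━━━━━━━━━━━━━━━━━━━━━━━━┓  
━━━━━━━━━┓                       ┃  
         ┃───────────────────────┨  
─────────┨5 6                    ┃  
         ┃━━━━━━━━━━━━━┓         ┃  
         ┃s            ┃         ┃  
         ┃─────────────┨         ┃  
         ┃    │Next:   ┃         ┃  
         ┃    │▓▓      ┃         ┃  
         ┃    │ ▓▓     ┃         ┃  
         ┃    │        ┃━━━━━━━━━┛  
         ┃    │        ┃            
         ┃    │        ┃            
         ┃    │Score:  ┃            
         ┃    │0       ┃            
         ┃━━━━━━━━━━━━━┛            


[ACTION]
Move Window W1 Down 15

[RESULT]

                                    
                                    
                                    
                                    
━━━━━━━━━━━━━━━━━━━━━━━━━━━━━━━━━┓  
━━━━━━━━━┓                       ┃  
         ┃───────────────────────┨  
─────────┨5 6                    ┃  
         ┃                       ┃  
         ┃                       ┃  
         ┃                       ┃  
         ┃                       ┃  
         ┃━━━━━━━━━━━━━┓         ┃  
         ┃s            ┃         ┃  
         ┃─────────────┨━━━━━━━━━┛  
         ┃    │Next:   ┃            
         ┃    │▓▓      ┃            
         ┃    │ ▓▓     ┃            
         ┃    │        ┃            
         ┃    │        ┃            


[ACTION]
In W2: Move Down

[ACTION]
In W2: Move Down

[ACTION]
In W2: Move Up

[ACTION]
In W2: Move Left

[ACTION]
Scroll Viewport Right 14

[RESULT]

                                    
                                    
                                    
                                    
━━━━━━━━━━━━━━━━━━━━━━━━━━━━━━━┓    
━━━━━━━┓                       ┃    
       ┃───────────────────────┨    
───────┨5 6                    ┃    
       ┃                       ┃    
       ┃                       ┃    
       ┃                       ┃    
       ┃                       ┃    
       ┃━━━━━━━━━━━━━┓         ┃    
       ┃s            ┃         ┃    
       ┃─────────────┨━━━━━━━━━┛    
       ┃    │Next:   ┃              
       ┃    │▓▓      ┃              
       ┃    │ ▓▓     ┃              
       ┃    │        ┃              
       ┃    │        ┃              


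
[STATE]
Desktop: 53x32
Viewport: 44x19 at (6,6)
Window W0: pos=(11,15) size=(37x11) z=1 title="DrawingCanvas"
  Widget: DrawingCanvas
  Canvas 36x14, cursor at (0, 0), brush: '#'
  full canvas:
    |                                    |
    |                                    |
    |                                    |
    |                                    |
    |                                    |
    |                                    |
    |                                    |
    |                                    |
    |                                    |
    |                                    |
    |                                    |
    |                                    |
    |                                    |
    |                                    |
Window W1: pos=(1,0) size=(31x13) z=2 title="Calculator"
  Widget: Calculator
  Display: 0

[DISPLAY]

┼───┼───┼───┤            ┃                  
│ 5 │ 6 │ × │            ┃                  
┼───┼───┼───┤            ┃                  
│ 2 │ 3 │ - │            ┃                  
┼───┼───┼───┤            ┃                  
│ . │ = │ + │            ┃                  
━━━━━━━━━━━━━━━━━━━━━━━━━┛                  
                                            
                                            
     ┏━━━━━━━━━━━━━━━━━━━━━━━━━━━━━━━━━━━┓  
     ┃ DrawingCanvas                     ┃  
     ┠───────────────────────────────────┨  
     ┃+                                  ┃  
     ┃                                   ┃  
     ┃                                   ┃  
     ┃                                   ┃  
     ┃                                   ┃  
     ┃                                   ┃  
     ┃                                   ┃  


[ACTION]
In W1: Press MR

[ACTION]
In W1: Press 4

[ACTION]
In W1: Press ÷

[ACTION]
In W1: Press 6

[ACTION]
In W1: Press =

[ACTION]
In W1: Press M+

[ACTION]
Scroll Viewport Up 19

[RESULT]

━━━━━━━━━━━━━━━━━━━━━━━━━┓                  
culator                  ┃                  
─────────────────────────┨                  
             0.6666666667┃                  
┬───┬───┬───┐            ┃                  
│ 8 │ 9 │ ÷ │            ┃                  
┼───┼───┼───┤            ┃                  
│ 5 │ 6 │ × │            ┃                  
┼───┼───┼───┤            ┃                  
│ 2 │ 3 │ - │            ┃                  
┼───┼───┼───┤            ┃                  
│ . │ = │ + │            ┃                  
━━━━━━━━━━━━━━━━━━━━━━━━━┛                  
                                            
                                            
     ┏━━━━━━━━━━━━━━━━━━━━━━━━━━━━━━━━━━━┓  
     ┃ DrawingCanvas                     ┃  
     ┠───────────────────────────────────┨  
     ┃+                                  ┃  
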